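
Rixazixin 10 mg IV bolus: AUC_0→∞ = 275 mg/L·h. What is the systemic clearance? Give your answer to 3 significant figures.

CL = 0.0364 L/h

CL = Dose_iv / AUC_0→∞
   = 10 / 275 = 0.0363636 L/h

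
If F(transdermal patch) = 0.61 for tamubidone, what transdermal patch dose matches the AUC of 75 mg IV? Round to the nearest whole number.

D_transdermal = 123 mg

For equal systemic exposure: F × D_ev = D_iv
D_ev = D_iv / F = 75 / 0.61 = 122.951 mg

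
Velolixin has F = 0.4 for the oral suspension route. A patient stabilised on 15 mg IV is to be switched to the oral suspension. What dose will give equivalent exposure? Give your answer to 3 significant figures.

For equal systemic exposure: F × D_ev = D_iv
D_ev = D_iv / F = 15 / 0.4 = 37.5 mg

D_oral = 37.5 mg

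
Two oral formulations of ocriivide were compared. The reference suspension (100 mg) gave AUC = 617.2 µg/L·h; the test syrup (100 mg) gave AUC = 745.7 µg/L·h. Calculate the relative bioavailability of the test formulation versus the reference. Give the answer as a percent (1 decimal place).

F_rel = 120.8%

F_rel = (AUC_test/D_test) / (AUC_ref/D_ref)
      = (745.7/100) / (617.2/100)
      = 7.457 / 6.172 = 1.2082 = 120.82%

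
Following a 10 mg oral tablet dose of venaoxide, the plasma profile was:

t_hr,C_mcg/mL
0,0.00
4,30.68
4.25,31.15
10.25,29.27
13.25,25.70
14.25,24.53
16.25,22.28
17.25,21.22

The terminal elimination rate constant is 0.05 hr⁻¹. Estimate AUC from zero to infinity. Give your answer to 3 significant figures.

AUC = 851 mcg/mL·hr

Trapezoidal AUC_0→17.25:
  [0→4]: (0.00+30.68)/2 × 4 = 61.36
  [4→4.25]: (30.68+31.15)/2 × 0.25 = 7.72875
  [4.25→10.25]: (31.15+29.27)/2 × 6 = 181.26
  [10.25→13.25]: (29.27+25.70)/2 × 3 = 82.455
  [13.25→14.25]: (25.70+24.53)/2 × 1 = 25.115
  [14.25→16.25]: (24.53+22.28)/2 × 2 = 46.81
  [16.25→17.25]: (22.28+21.22)/2 × 1 = 21.75
  Sum = 426.47875 mcg/mL·hr
Extrapolated tail: C_last / k_e = 21.22 / 0.05 = 424.400
AUC_0→∞ = 426.47875 + 424.400 = 850.87875 mcg/mL·hr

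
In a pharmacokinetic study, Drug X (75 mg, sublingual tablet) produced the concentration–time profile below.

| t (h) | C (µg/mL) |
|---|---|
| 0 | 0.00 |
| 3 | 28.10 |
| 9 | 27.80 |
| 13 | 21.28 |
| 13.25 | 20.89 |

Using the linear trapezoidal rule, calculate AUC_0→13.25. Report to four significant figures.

AUC = 313.3 µg/mL·h

Trapezoidal AUC_0→13.25:
  [0→3]: (0.00+28.10)/2 × 3 = 42.15
  [3→9]: (28.10+27.80)/2 × 6 = 167.7
  [9→13]: (27.80+21.28)/2 × 4 = 98.16
  [13→13.25]: (21.28+20.89)/2 × 0.25 = 5.27125
  Sum = 313.28125 µg/mL·h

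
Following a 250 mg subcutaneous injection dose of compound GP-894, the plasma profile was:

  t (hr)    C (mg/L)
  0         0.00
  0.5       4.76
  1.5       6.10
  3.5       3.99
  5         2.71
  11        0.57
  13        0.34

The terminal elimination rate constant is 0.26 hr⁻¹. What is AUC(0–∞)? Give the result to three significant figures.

Trapezoidal AUC_0→13:
  [0→0.5]: (0.00+4.76)/2 × 0.5 = 1.19
  [0.5→1.5]: (4.76+6.10)/2 × 1 = 5.43
  [1.5→3.5]: (6.10+3.99)/2 × 2 = 10.09
  [3.5→5]: (3.99+2.71)/2 × 1.5 = 5.025
  [5→11]: (2.71+0.57)/2 × 6 = 9.84
  [11→13]: (0.57+0.34)/2 × 2 = 0.91
  Sum = 32.485 mg/L·hr
Extrapolated tail: C_last / k_e = 0.34 / 0.26 = 1.308
AUC_0→∞ = 32.485 + 1.308 = 33.793 mg/L·hr

AUC = 33.8 mg/L·hr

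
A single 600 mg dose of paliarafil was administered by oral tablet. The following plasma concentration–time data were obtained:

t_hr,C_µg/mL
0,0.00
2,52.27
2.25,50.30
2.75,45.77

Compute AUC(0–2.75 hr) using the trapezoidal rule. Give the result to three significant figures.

AUC = 89.1 µg/mL·hr

Trapezoidal AUC_0→2.75:
  [0→2]: (0.00+52.27)/2 × 2 = 52.27
  [2→2.25]: (52.27+50.30)/2 × 0.25 = 12.82125
  [2.25→2.75]: (50.30+45.77)/2 × 0.5 = 24.0175
  Sum = 89.10875 µg/mL·hr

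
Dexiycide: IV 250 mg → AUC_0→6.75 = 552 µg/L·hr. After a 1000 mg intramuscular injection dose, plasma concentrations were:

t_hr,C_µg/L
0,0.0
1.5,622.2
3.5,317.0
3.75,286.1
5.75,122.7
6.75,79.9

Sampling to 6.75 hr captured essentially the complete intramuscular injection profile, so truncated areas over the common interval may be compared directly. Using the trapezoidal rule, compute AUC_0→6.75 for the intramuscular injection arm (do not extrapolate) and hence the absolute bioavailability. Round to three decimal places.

F = 0.902

Trapezoidal AUC_0→6.75 (intramuscular injection):
  [0→1.5]: (0.0+622.2)/2 × 1.5 = 466.65
  [1.5→3.5]: (622.2+317.0)/2 × 2 = 939.2
  [3.5→3.75]: (317.0+286.1)/2 × 0.25 = 75.3875
  [3.75→5.75]: (286.1+122.7)/2 × 2 = 408.8
  [5.75→6.75]: (122.7+79.9)/2 × 1 = 101.3
  Sum = 1991.3375 µg/L·hr
F = (AUC_ev/D_ev)/(AUC_iv/D_iv) = (1991.3375/1000)/(552/250) = 1.9913375/2.208 = 0.9019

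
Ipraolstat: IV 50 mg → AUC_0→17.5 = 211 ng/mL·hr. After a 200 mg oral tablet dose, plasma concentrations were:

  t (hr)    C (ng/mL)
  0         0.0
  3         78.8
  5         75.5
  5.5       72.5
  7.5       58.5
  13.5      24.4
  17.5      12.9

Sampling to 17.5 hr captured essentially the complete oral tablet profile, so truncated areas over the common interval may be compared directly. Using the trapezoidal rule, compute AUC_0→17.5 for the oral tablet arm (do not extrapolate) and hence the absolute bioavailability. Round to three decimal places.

Trapezoidal AUC_0→17.5 (oral tablet):
  [0→3]: (0.0+78.8)/2 × 3 = 118.2
  [3→5]: (78.8+75.5)/2 × 2 = 154.3
  [5→5.5]: (75.5+72.5)/2 × 0.5 = 37.0
  [5.5→7.5]: (72.5+58.5)/2 × 2 = 131.0
  [7.5→13.5]: (58.5+24.4)/2 × 6 = 248.7
  [13.5→17.5]: (24.4+12.9)/2 × 4 = 74.6
  Sum = 763.8 ng/mL·hr
F = (AUC_ev/D_ev)/(AUC_iv/D_iv) = (763.8/200)/(211/50) = 3.819/4.22 = 0.9050

F = 0.905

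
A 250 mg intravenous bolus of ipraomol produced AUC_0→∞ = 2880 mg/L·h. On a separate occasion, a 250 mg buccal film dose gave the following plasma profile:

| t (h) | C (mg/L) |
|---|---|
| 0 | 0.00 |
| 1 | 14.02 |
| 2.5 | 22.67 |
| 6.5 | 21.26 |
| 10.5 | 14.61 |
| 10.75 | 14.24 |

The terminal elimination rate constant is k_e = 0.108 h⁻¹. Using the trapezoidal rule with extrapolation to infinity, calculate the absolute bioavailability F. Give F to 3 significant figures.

Trapezoidal AUC_0→10.75 (buccal film):
  [0→1]: (0.00+14.02)/2 × 1 = 7.01
  [1→2.5]: (14.02+22.67)/2 × 1.5 = 27.5175
  [2.5→6.5]: (22.67+21.26)/2 × 4 = 87.86
  [6.5→10.5]: (21.26+14.61)/2 × 4 = 71.74
  [10.5→10.75]: (14.61+14.24)/2 × 0.25 = 3.60625
  Sum = 197.73375 mg/L·h
Tail: C_last/k_e = 14.24/0.108 = 131.852
AUC_0→∞ (buccal film) = 197.73375 + 131.852 = 329.58575 mg/L·h
F = (AUC_ev/D_ev)/(AUC_iv/D_iv) = (329.58575/250)/(2880/250) = 1.318343/11.52 = 0.1144

F = 0.114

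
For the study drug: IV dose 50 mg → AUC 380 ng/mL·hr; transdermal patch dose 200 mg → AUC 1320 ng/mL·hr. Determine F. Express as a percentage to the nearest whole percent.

F = (AUC_ev / D_ev) / (AUC_iv / D_iv)
  = (1320/200) / (380/50)
  = 6.6 / 7.6 = 0.8684
  = 86.84%

F = 87%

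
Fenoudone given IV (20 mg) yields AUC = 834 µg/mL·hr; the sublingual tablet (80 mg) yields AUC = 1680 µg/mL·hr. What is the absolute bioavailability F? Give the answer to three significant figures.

F = 0.504

F = (AUC_ev / D_ev) / (AUC_iv / D_iv)
  = (1680/80) / (834/20)
  = 21 / 41.7 = 0.5036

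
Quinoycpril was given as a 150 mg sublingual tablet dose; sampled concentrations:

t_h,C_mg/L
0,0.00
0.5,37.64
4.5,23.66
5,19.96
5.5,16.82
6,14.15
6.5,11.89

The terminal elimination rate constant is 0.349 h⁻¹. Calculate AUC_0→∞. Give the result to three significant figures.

Trapezoidal AUC_0→6.5:
  [0→0.5]: (0.00+37.64)/2 × 0.5 = 9.41
  [0.5→4.5]: (37.64+23.66)/2 × 4 = 122.6
  [4.5→5]: (23.66+19.96)/2 × 0.5 = 10.905
  [5→5.5]: (19.96+16.82)/2 × 0.5 = 9.195
  [5.5→6]: (16.82+14.15)/2 × 0.5 = 7.7425
  [6→6.5]: (14.15+11.89)/2 × 0.5 = 6.51
  Sum = 166.3625 mg/L·h
Extrapolated tail: C_last / k_e = 11.89 / 0.349 = 34.069
AUC_0→∞ = 166.3625 + 34.069 = 200.4315 mg/L·h

AUC = 200 mg/L·h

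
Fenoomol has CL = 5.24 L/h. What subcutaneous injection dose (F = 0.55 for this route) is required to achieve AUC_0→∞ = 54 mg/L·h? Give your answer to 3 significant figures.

Dose = CL × AUC_0→∞ / F
     = 5.24 × 54 / 0.55 = 514.473 mg

Dose = 514 mg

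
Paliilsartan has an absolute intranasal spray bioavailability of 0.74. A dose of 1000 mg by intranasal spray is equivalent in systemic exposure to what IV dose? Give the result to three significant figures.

D_iv = 740 mg

Systemic exposure from an extravascular dose = F × D_ev, so the equivalent IV dose is F × D_ev.
D_iv = F × D_ev = 0.74 × 1000 = 740 mg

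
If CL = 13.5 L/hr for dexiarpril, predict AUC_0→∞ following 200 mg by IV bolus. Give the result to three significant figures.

AUC = 14.8 mg/L·hr

AUC_0→∞ = Dose_iv / CL
        = 200 / 13.5 = 14.8148 mg/L·hr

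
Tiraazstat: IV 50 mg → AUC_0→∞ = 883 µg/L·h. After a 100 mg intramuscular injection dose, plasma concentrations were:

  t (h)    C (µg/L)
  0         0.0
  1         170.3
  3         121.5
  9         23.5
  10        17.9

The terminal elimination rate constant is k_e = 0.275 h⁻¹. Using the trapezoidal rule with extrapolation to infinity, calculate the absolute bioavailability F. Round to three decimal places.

Trapezoidal AUC_0→10 (intramuscular injection):
  [0→1]: (0.0+170.3)/2 × 1 = 85.15
  [1→3]: (170.3+121.5)/2 × 2 = 291.8
  [3→9]: (121.5+23.5)/2 × 6 = 435.0
  [9→10]: (23.5+17.9)/2 × 1 = 20.7
  Sum = 832.65 µg/L·h
Tail: C_last/k_e = 17.9/0.275 = 65.091
AUC_0→∞ (intramuscular injection) = 832.65 + 65.091 = 897.741 µg/L·h
F = (AUC_ev/D_ev)/(AUC_iv/D_iv) = (897.741/100)/(883/50) = 8.97741/17.66 = 0.5083

F = 0.508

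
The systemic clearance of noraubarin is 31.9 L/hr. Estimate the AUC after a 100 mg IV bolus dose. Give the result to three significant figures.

AUC_0→∞ = Dose_iv / CL
        = 100 / 31.9 = 3.1348 mg/L·hr

AUC = 3.13 mg/L·hr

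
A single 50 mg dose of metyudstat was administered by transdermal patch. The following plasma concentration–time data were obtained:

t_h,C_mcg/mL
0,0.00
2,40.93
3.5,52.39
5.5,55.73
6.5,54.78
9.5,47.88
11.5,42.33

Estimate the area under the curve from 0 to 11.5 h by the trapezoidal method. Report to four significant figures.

Trapezoidal AUC_0→11.5:
  [0→2]: (0.00+40.93)/2 × 2 = 40.93
  [2→3.5]: (40.93+52.39)/2 × 1.5 = 69.99
  [3.5→5.5]: (52.39+55.73)/2 × 2 = 108.12
  [5.5→6.5]: (55.73+54.78)/2 × 1 = 55.255
  [6.5→9.5]: (54.78+47.88)/2 × 3 = 153.99
  [9.5→11.5]: (47.88+42.33)/2 × 2 = 90.21
  Sum = 518.495 mcg/mL·h

AUC = 518.5 mcg/mL·h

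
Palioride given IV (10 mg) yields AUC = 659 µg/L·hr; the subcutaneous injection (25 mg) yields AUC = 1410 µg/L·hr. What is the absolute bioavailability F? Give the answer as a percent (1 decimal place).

F = (AUC_ev / D_ev) / (AUC_iv / D_iv)
  = (1410/25) / (659/10)
  = 56.4 / 65.9 = 0.8558
  = 85.58%

F = 85.6%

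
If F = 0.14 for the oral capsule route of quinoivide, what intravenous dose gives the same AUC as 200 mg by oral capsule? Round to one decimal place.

Systemic exposure from an extravascular dose = F × D_ev, so the equivalent IV dose is F × D_ev.
D_iv = F × D_ev = 0.14 × 200 = 28 mg

D_iv = 28.0 mg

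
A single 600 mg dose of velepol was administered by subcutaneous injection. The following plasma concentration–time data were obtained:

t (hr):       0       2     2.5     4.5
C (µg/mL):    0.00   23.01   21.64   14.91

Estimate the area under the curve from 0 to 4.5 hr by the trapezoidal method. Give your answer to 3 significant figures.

Trapezoidal AUC_0→4.5:
  [0→2]: (0.00+23.01)/2 × 2 = 23.01
  [2→2.5]: (23.01+21.64)/2 × 0.5 = 11.1625
  [2.5→4.5]: (21.64+14.91)/2 × 2 = 36.55
  Sum = 70.7225 µg/mL·hr

AUC = 70.7 µg/mL·hr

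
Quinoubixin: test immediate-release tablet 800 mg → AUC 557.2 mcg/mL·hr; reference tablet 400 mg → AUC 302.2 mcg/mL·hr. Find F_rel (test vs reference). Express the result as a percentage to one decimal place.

F_rel = (AUC_test/D_test) / (AUC_ref/D_ref)
      = (557.2/800) / (302.2/400)
      = 0.6965 / 0.7555 = 0.9219 = 92.19%

F_rel = 92.2%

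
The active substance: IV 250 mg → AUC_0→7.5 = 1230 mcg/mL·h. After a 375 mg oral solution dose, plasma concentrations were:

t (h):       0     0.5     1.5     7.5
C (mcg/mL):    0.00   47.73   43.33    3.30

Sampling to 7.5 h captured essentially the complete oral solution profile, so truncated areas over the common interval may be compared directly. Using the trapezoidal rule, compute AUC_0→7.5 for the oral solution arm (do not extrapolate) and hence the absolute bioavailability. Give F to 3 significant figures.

F = 0.107

Trapezoidal AUC_0→7.5 (oral solution):
  [0→0.5]: (0.00+47.73)/2 × 0.5 = 11.9325
  [0.5→1.5]: (47.73+43.33)/2 × 1 = 45.53
  [1.5→7.5]: (43.33+3.30)/2 × 6 = 139.89
  Sum = 197.3525 mcg/mL·h
F = (AUC_ev/D_ev)/(AUC_iv/D_iv) = (197.3525/375)/(1230/250) = 0.526273/4.92 = 0.1070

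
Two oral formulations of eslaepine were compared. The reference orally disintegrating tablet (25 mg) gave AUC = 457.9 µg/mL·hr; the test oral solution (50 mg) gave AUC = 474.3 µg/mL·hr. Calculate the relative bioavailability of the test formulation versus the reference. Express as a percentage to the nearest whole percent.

F_rel = (AUC_test/D_test) / (AUC_ref/D_ref)
      = (474.3/50) / (457.9/25)
      = 9.486 / 18.316 = 0.5179 = 51.79%

F_rel = 52%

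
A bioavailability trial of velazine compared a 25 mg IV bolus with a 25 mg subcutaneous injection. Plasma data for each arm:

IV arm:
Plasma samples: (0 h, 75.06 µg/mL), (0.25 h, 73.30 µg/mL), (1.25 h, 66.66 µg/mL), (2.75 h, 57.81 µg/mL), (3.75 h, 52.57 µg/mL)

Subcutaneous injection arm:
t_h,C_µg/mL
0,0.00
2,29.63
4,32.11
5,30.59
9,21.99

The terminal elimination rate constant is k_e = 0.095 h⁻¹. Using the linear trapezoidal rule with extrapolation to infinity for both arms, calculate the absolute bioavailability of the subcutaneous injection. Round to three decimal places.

Trapezoidal AUC_0→3.75 (IV):
  [0→0.25]: (75.06+73.30)/2 × 0.25 = 18.545
  [0.25→1.25]: (73.30+66.66)/2 × 1 = 69.98
  [1.25→2.75]: (66.66+57.81)/2 × 1.5 = 93.3525
  [2.75→3.75]: (57.81+52.57)/2 × 1 = 55.19
  Sum = 237.0675 µg/mL·h
IV tail: 52.57/0.095 = 553.368; AUC_iv,0→∞ = 237.0675 + 553.368 = 790.4355 µg/mL·h
Trapezoidal AUC_0→9 (subcutaneous injection):
  [0→2]: (0.00+29.63)/2 × 2 = 29.63
  [2→4]: (29.63+32.11)/2 × 2 = 61.74
  [4→5]: (32.11+30.59)/2 × 1 = 31.35
  [5→9]: (30.59+21.99)/2 × 4 = 105.16
  Sum = 227.88 µg/mL·h
subcutaneous injection tail: 21.99/0.095 = 231.474; AUC_ev,0→∞ = 227.88 + 231.474 = 459.354 µg/mL·h
F = (AUC_ev/D_ev)/(AUC_iv/D_iv) = (459.354/25)/(790.4355/25) = 18.37416/31.61742 = 0.5811

F = 0.581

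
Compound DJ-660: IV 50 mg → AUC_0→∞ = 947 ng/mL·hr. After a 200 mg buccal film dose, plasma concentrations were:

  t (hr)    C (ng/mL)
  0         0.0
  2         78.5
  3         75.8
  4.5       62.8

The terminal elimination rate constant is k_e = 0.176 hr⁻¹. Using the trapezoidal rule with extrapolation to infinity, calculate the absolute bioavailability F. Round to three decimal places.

F = 0.163

Trapezoidal AUC_0→4.5 (buccal film):
  [0→2]: (0.0+78.5)/2 × 2 = 78.5
  [2→3]: (78.5+75.8)/2 × 1 = 77.15
  [3→4.5]: (75.8+62.8)/2 × 1.5 = 103.95
  Sum = 259.6 ng/mL·hr
Tail: C_last/k_e = 62.8/0.176 = 356.818
AUC_0→∞ (buccal film) = 259.6 + 356.818 = 616.418 ng/mL·hr
F = (AUC_ev/D_ev)/(AUC_iv/D_iv) = (616.418/200)/(947/50) = 3.08209/18.94 = 0.1627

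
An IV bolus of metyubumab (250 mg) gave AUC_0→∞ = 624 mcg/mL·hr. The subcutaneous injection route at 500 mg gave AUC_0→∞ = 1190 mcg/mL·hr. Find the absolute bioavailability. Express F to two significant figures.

F = (AUC_ev / D_ev) / (AUC_iv / D_iv)
  = (1190/500) / (624/250)
  = 2.38 / 2.496 = 0.9535

F = 0.95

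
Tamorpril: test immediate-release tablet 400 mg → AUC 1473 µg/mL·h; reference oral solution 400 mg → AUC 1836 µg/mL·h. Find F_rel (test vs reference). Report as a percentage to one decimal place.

F_rel = (AUC_test/D_test) / (AUC_ref/D_ref)
      = (1473/400) / (1836/400)
      = 3.6825 / 4.59 = 0.8023 = 80.23%

F_rel = 80.2%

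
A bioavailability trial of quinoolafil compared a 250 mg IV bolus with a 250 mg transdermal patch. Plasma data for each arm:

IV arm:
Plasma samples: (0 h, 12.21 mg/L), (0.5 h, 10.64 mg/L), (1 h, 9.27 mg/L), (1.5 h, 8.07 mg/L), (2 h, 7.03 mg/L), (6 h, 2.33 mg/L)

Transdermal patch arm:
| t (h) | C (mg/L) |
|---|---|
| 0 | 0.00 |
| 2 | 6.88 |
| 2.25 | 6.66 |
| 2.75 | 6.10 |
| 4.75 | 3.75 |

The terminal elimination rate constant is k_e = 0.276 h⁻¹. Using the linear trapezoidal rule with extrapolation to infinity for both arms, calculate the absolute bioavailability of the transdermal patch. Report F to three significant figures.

Trapezoidal AUC_0→6 (IV):
  [0→0.5]: (12.21+10.64)/2 × 0.5 = 5.7125
  [0.5→1]: (10.64+9.27)/2 × 0.5 = 4.9775
  [1→1.5]: (9.27+8.07)/2 × 0.5 = 4.335
  [1.5→2]: (8.07+7.03)/2 × 0.5 = 3.775
  [2→6]: (7.03+2.33)/2 × 4 = 18.72
  Sum = 37.52 mg/L·h
IV tail: 2.33/0.276 = 8.442; AUC_iv,0→∞ = 37.52 + 8.442 = 45.962 mg/L·h
Trapezoidal AUC_0→4.75 (transdermal patch):
  [0→2]: (0.00+6.88)/2 × 2 = 6.88
  [2→2.25]: (6.88+6.66)/2 × 0.25 = 1.6925
  [2.25→2.75]: (6.66+6.10)/2 × 0.5 = 3.19
  [2.75→4.75]: (6.10+3.75)/2 × 2 = 9.85
  Sum = 21.6125 mg/L·h
transdermal patch tail: 3.75/0.276 = 13.587; AUC_ev,0→∞ = 21.6125 + 13.587 = 35.1995 mg/L·h
F = (AUC_ev/D_ev)/(AUC_iv/D_iv) = (35.1995/250)/(45.962/250) = 0.140798/0.183848 = 0.7658

F = 0.766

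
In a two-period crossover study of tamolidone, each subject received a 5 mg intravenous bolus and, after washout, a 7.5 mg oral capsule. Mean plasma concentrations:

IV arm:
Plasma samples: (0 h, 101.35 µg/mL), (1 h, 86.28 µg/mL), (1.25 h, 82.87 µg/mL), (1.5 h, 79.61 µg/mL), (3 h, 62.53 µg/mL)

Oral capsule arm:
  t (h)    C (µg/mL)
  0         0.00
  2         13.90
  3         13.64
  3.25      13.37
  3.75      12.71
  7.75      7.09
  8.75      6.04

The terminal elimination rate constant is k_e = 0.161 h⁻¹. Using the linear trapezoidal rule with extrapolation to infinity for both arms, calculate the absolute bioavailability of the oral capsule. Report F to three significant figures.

F = 0.128

Trapezoidal AUC_0→3 (IV):
  [0→1]: (101.35+86.28)/2 × 1 = 93.815
  [1→1.25]: (86.28+82.87)/2 × 0.25 = 21.14375
  [1.25→1.5]: (82.87+79.61)/2 × 0.25 = 20.31
  [1.5→3]: (79.61+62.53)/2 × 1.5 = 106.605
  Sum = 241.87375 µg/mL·h
IV tail: 62.53/0.161 = 388.385; AUC_iv,0→∞ = 241.87375 + 388.385 = 630.25875 µg/mL·h
Trapezoidal AUC_0→8.75 (oral capsule):
  [0→2]: (0.00+13.90)/2 × 2 = 13.9
  [2→3]: (13.90+13.64)/2 × 1 = 13.77
  [3→3.25]: (13.64+13.37)/2 × 0.25 = 3.37625
  [3.25→3.75]: (13.37+12.71)/2 × 0.5 = 6.52
  [3.75→7.75]: (12.71+7.09)/2 × 4 = 39.6
  [7.75→8.75]: (7.09+6.04)/2 × 1 = 6.565
  Sum = 83.73125 µg/mL·h
oral capsule tail: 6.04/0.161 = 37.516; AUC_ev,0→∞ = 83.73125 + 37.516 = 121.24725 µg/mL·h
F = (AUC_ev/D_ev)/(AUC_iv/D_iv) = (121.24725/7.5)/(630.25875/5) = 16.1663/126.05175 = 0.1283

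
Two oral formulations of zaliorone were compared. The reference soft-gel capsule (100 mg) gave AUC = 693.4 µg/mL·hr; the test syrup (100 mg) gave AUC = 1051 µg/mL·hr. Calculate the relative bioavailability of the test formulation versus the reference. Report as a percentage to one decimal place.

F_rel = (AUC_test/D_test) / (AUC_ref/D_ref)
      = (1051/100) / (693.4/100)
      = 10.51 / 6.934 = 1.5157 = 151.57%

F_rel = 151.6%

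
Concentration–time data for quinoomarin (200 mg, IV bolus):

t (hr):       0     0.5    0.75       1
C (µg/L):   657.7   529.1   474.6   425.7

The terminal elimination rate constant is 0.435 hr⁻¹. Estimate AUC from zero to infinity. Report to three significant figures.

Trapezoidal AUC_0→1:
  [0→0.5]: (657.7+529.1)/2 × 0.5 = 296.7
  [0.5→0.75]: (529.1+474.6)/2 × 0.25 = 125.4625
  [0.75→1]: (474.6+425.7)/2 × 0.25 = 112.5375
  Sum = 534.7 µg/L·hr
Extrapolated tail: C_last / k_e = 425.7 / 0.435 = 978.621
AUC_0→∞ = 534.7 + 978.621 = 1513.321 µg/L·hr

AUC = 1510 µg/L·hr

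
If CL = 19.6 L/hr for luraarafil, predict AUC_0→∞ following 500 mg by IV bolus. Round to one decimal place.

AUC = 25.5 mg/L·hr

AUC_0→∞ = Dose_iv / CL
        = 500 / 19.6 = 25.5102 mg/L·hr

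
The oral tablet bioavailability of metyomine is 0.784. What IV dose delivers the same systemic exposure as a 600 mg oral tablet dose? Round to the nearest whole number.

Systemic exposure from an extravascular dose = F × D_ev, so the equivalent IV dose is F × D_ev.
D_iv = F × D_ev = 0.784 × 600 = 470.4 mg

D_iv = 470 mg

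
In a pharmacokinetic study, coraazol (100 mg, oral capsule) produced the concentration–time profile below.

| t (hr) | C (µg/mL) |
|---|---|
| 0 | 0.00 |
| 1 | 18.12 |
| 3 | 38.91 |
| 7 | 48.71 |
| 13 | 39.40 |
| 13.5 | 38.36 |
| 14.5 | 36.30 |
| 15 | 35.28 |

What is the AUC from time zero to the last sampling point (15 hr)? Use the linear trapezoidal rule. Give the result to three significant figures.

Trapezoidal AUC_0→15:
  [0→1]: (0.00+18.12)/2 × 1 = 9.06
  [1→3]: (18.12+38.91)/2 × 2 = 57.03
  [3→7]: (38.91+48.71)/2 × 4 = 175.24
  [7→13]: (48.71+39.40)/2 × 6 = 264.33
  [13→13.5]: (39.40+38.36)/2 × 0.5 = 19.44
  [13.5→14.5]: (38.36+36.30)/2 × 1 = 37.33
  [14.5→15]: (36.30+35.28)/2 × 0.5 = 17.895
  Sum = 580.325 µg/mL·hr

AUC = 580 µg/mL·hr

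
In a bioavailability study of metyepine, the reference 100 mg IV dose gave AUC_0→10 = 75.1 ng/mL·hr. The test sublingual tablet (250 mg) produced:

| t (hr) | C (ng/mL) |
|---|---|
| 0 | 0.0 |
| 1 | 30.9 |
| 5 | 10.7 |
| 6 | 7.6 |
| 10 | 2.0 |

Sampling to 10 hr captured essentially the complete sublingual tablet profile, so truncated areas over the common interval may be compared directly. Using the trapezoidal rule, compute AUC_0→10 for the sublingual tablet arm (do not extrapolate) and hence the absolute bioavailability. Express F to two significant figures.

F = 0.68

Trapezoidal AUC_0→10 (sublingual tablet):
  [0→1]: (0.0+30.9)/2 × 1 = 15.45
  [1→5]: (30.9+10.7)/2 × 4 = 83.2
  [5→6]: (10.7+7.6)/2 × 1 = 9.15
  [6→10]: (7.6+2.0)/2 × 4 = 19.2
  Sum = 127.0 ng/mL·hr
F = (AUC_ev/D_ev)/(AUC_iv/D_iv) = (127.0/250)/(75.1/100) = 0.508/0.751 = 0.6764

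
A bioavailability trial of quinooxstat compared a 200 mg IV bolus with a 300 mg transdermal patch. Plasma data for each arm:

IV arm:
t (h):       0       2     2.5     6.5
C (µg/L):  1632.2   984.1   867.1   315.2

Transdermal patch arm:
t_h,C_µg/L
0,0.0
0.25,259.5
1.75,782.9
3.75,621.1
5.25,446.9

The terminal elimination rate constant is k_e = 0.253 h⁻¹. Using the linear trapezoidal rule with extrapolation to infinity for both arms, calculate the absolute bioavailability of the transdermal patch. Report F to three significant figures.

Trapezoidal AUC_0→6.5 (IV):
  [0→2]: (1632.2+984.1)/2 × 2 = 2616.3
  [2→2.5]: (984.1+867.1)/2 × 0.5 = 462.8
  [2.5→6.5]: (867.1+315.2)/2 × 4 = 2364.6
  Sum = 5443.7 µg/L·h
IV tail: 315.2/0.253 = 1245.850; AUC_iv,0→∞ = 5443.7 + 1245.850 = 6689.55 µg/L·h
Trapezoidal AUC_0→5.25 (transdermal patch):
  [0→0.25]: (0.0+259.5)/2 × 0.25 = 32.4375
  [0.25→1.75]: (259.5+782.9)/2 × 1.5 = 781.8
  [1.75→3.75]: (782.9+621.1)/2 × 2 = 1404.0
  [3.75→5.25]: (621.1+446.9)/2 × 1.5 = 801.0
  Sum = 3019.2375 µg/L·h
transdermal patch tail: 446.9/0.253 = 1766.403; AUC_ev,0→∞ = 3019.2375 + 1766.403 = 4785.6405 µg/L·h
F = (AUC_ev/D_ev)/(AUC_iv/D_iv) = (4785.6405/300)/(6689.55/200) = 15.952135/33.44775 = 0.4769

F = 0.477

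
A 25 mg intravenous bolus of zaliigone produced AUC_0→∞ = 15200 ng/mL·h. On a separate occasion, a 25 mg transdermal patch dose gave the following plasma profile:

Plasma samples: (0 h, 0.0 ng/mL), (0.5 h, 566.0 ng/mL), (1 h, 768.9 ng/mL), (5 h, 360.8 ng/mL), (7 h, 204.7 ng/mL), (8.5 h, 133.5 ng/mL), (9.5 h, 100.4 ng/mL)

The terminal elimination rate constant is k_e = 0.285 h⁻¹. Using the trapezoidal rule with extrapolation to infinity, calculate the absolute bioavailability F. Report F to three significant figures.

Trapezoidal AUC_0→9.5 (transdermal patch):
  [0→0.5]: (0.0+566.0)/2 × 0.5 = 141.5
  [0.5→1]: (566.0+768.9)/2 × 0.5 = 333.725
  [1→5]: (768.9+360.8)/2 × 4 = 2259.4
  [5→7]: (360.8+204.7)/2 × 2 = 565.5
  [7→8.5]: (204.7+133.5)/2 × 1.5 = 253.65
  [8.5→9.5]: (133.5+100.4)/2 × 1 = 116.95
  Sum = 3670.725 ng/mL·h
Tail: C_last/k_e = 100.4/0.285 = 352.281
AUC_0→∞ (transdermal patch) = 3670.725 + 352.281 = 4023.006 ng/mL·h
F = (AUC_ev/D_ev)/(AUC_iv/D_iv) = (4023.006/25)/(15200/25) = 160.92024/608 = 0.2647

F = 0.265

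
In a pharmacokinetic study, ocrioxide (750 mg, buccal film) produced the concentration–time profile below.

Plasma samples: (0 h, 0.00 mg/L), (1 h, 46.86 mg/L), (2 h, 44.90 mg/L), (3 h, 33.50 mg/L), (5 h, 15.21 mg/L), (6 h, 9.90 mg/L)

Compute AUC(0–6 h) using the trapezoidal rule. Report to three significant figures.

Trapezoidal AUC_0→6:
  [0→1]: (0.00+46.86)/2 × 1 = 23.43
  [1→2]: (46.86+44.90)/2 × 1 = 45.88
  [2→3]: (44.90+33.50)/2 × 1 = 39.2
  [3→5]: (33.50+15.21)/2 × 2 = 48.71
  [5→6]: (15.21+9.90)/2 × 1 = 12.555
  Sum = 169.775 mg/L·h

AUC = 170 mg/L·h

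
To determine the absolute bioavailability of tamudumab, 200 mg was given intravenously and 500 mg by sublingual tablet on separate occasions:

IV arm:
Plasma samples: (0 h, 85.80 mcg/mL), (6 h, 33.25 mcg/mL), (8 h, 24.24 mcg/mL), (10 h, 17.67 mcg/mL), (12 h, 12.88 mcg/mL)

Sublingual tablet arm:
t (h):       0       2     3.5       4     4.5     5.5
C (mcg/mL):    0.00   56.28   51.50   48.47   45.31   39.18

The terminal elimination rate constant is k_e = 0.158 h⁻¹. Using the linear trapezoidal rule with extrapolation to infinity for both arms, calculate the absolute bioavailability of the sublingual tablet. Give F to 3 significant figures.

F = 0.335

Trapezoidal AUC_0→12 (IV):
  [0→6]: (85.80+33.25)/2 × 6 = 357.15
  [6→8]: (33.25+24.24)/2 × 2 = 57.49
  [8→10]: (24.24+17.67)/2 × 2 = 41.91
  [10→12]: (17.67+12.88)/2 × 2 = 30.55
  Sum = 487.1 mcg/mL·h
IV tail: 12.88/0.158 = 81.519; AUC_iv,0→∞ = 487.1 + 81.519 = 568.619 mcg/mL·h
Trapezoidal AUC_0→5.5 (sublingual tablet):
  [0→2]: (0.00+56.28)/2 × 2 = 56.28
  [2→3.5]: (56.28+51.50)/2 × 1.5 = 80.835
  [3.5→4]: (51.50+48.47)/2 × 0.5 = 24.9925
  [4→4.5]: (48.47+45.31)/2 × 0.5 = 23.445
  [4.5→5.5]: (45.31+39.18)/2 × 1 = 42.245
  Sum = 227.7975 mcg/mL·h
sublingual tablet tail: 39.18/0.158 = 247.975; AUC_ev,0→∞ = 227.7975 + 247.975 = 475.7725 mcg/mL·h
F = (AUC_ev/D_ev)/(AUC_iv/D_iv) = (475.7725/500)/(568.619/200) = 0.951545/2.843095 = 0.3347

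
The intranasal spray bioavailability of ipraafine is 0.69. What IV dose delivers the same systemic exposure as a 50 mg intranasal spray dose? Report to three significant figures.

D_iv = 34.5 mg

Systemic exposure from an extravascular dose = F × D_ev, so the equivalent IV dose is F × D_ev.
D_iv = F × D_ev = 0.69 × 50 = 34.5 mg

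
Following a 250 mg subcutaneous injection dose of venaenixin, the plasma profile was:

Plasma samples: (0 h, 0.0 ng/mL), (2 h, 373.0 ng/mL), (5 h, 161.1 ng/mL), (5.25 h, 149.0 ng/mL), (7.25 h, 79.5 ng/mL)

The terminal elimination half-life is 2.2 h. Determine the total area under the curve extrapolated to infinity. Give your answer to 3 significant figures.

AUC = 1690 ng/mL·h

Trapezoidal AUC_0→7.25:
  [0→2]: (0.0+373.0)/2 × 2 = 373.0
  [2→5]: (373.0+161.1)/2 × 3 = 801.15
  [5→5.25]: (161.1+149.0)/2 × 0.25 = 38.7625
  [5.25→7.25]: (149.0+79.5)/2 × 2 = 228.5
  Sum = 1441.4125 ng/mL·h
k_e = ln2 / t½ = 0.693147 / 2.2 = 0.3151 h^-1
Extrapolated tail: C_last / k_e = 79.5 / 0.3151 = 252.301
AUC_0→∞ = 1441.4125 + 252.301 = 1693.7135 ng/mL·h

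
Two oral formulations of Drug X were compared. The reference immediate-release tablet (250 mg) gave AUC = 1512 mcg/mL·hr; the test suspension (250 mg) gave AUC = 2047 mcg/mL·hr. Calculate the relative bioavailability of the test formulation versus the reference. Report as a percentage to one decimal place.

F_rel = 135.4%

F_rel = (AUC_test/D_test) / (AUC_ref/D_ref)
      = (2047/250) / (1512/250)
      = 8.188 / 6.048 = 1.3538 = 135.38%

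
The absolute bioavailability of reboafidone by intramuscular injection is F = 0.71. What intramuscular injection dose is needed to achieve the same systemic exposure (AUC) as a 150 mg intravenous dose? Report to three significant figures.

For equal systemic exposure: F × D_ev = D_iv
D_ev = D_iv / F = 150 / 0.71 = 211.268 mg

D_intramuscular = 211 mg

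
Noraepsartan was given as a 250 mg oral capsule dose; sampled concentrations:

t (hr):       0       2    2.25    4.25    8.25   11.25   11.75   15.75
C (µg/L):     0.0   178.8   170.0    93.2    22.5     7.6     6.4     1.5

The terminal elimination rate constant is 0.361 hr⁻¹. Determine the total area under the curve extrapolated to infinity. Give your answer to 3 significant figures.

Trapezoidal AUC_0→15.75:
  [0→2]: (0.0+178.8)/2 × 2 = 178.8
  [2→2.25]: (178.8+170.0)/2 × 0.25 = 43.6
  [2.25→4.25]: (170.0+93.2)/2 × 2 = 263.2
  [4.25→8.25]: (93.2+22.5)/2 × 4 = 231.4
  [8.25→11.25]: (22.5+7.6)/2 × 3 = 45.15
  [11.25→11.75]: (7.6+6.4)/2 × 0.5 = 3.5
  [11.75→15.75]: (6.4+1.5)/2 × 4 = 15.8
  Sum = 781.45 µg/L·hr
Extrapolated tail: C_last / k_e = 1.5 / 0.361 = 4.155
AUC_0→∞ = 781.45 + 4.155 = 785.605 µg/L·hr

AUC = 786 µg/L·hr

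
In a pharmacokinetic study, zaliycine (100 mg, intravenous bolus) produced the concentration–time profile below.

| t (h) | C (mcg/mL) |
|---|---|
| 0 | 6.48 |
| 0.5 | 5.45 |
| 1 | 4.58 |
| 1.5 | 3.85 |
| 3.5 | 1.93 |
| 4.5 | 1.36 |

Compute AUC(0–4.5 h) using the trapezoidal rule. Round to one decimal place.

Trapezoidal AUC_0→4.5:
  [0→0.5]: (6.48+5.45)/2 × 0.5 = 2.9825
  [0.5→1]: (5.45+4.58)/2 × 0.5 = 2.5075
  [1→1.5]: (4.58+3.85)/2 × 0.5 = 2.1075
  [1.5→3.5]: (3.85+1.93)/2 × 2 = 5.78
  [3.5→4.5]: (1.93+1.36)/2 × 1 = 1.645
  Sum = 15.0225 mcg/mL·h

AUC = 15.0 mcg/mL·h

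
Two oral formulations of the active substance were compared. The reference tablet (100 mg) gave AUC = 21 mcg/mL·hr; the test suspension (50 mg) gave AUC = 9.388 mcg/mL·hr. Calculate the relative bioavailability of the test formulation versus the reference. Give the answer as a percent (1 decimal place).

F_rel = (AUC_test/D_test) / (AUC_ref/D_ref)
      = (9.388/50) / (21/100)
      = 0.18776 / 0.21 = 0.8941 = 89.41%

F_rel = 89.4%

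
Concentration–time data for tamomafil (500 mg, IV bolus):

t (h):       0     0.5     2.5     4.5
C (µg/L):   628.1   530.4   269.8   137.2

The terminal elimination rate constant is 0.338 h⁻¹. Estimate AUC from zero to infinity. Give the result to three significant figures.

Trapezoidal AUC_0→4.5:
  [0→0.5]: (628.1+530.4)/2 × 0.5 = 289.625
  [0.5→2.5]: (530.4+269.8)/2 × 2 = 800.2
  [2.5→4.5]: (269.8+137.2)/2 × 2 = 407.0
  Sum = 1496.825 µg/L·h
Extrapolated tail: C_last / k_e = 137.2 / 0.338 = 405.917
AUC_0→∞ = 1496.825 + 405.917 = 1902.742 µg/L·h

AUC = 1900 µg/L·h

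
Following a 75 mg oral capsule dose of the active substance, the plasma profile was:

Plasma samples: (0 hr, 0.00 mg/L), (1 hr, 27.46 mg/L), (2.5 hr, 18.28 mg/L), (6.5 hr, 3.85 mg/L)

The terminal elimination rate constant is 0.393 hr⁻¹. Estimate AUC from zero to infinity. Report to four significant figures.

AUC = 102.1 mg/L·hr

Trapezoidal AUC_0→6.5:
  [0→1]: (0.00+27.46)/2 × 1 = 13.73
  [1→2.5]: (27.46+18.28)/2 × 1.5 = 34.305
  [2.5→6.5]: (18.28+3.85)/2 × 4 = 44.26
  Sum = 92.295 mg/L·hr
Extrapolated tail: C_last / k_e = 3.85 / 0.393 = 9.796
AUC_0→∞ = 92.295 + 9.796 = 102.091 mg/L·hr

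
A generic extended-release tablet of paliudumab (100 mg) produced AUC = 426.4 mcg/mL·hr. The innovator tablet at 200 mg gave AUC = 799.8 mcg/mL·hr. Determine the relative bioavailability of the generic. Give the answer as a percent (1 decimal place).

F_rel = 106.6%

F_rel = (AUC_test/D_test) / (AUC_ref/D_ref)
      = (426.4/100) / (799.8/200)
      = 4.264 / 3.999 = 1.0663 = 106.63%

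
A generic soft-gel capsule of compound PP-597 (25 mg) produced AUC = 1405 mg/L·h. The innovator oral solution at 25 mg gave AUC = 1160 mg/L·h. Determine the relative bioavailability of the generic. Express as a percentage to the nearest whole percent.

F_rel = 121%

F_rel = (AUC_test/D_test) / (AUC_ref/D_ref)
      = (1405/25) / (1160/25)
      = 56.2 / 46.4 = 1.2112 = 121.12%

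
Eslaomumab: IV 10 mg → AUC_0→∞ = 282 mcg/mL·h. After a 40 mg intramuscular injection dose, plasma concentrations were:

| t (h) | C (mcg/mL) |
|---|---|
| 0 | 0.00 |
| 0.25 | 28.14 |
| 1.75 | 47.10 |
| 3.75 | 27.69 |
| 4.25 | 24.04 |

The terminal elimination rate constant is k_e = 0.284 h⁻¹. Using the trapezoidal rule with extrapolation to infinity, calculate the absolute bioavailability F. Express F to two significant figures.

F = 0.21

Trapezoidal AUC_0→4.25 (intramuscular injection):
  [0→0.25]: (0.00+28.14)/2 × 0.25 = 3.5175
  [0.25→1.75]: (28.14+47.10)/2 × 1.5 = 56.43
  [1.75→3.75]: (47.10+27.69)/2 × 2 = 74.79
  [3.75→4.25]: (27.69+24.04)/2 × 0.5 = 12.9325
  Sum = 147.67 mcg/mL·h
Tail: C_last/k_e = 24.04/0.284 = 84.648
AUC_0→∞ (intramuscular injection) = 147.67 + 84.648 = 232.318 mcg/mL·h
F = (AUC_ev/D_ev)/(AUC_iv/D_iv) = (232.318/40)/(282/10) = 5.80795/28.2 = 0.2060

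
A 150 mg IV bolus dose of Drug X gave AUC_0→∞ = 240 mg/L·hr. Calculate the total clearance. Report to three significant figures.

CL = 0.625 L/hr

CL = Dose_iv / AUC_0→∞
   = 150 / 240 = 0.625 L/hr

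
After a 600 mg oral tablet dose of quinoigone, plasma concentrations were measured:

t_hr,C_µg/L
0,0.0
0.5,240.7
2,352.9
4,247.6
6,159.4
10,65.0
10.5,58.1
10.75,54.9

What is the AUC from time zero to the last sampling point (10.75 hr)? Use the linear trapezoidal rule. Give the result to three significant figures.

AUC = 2010 µg/L·hr

Trapezoidal AUC_0→10.75:
  [0→0.5]: (0.0+240.7)/2 × 0.5 = 60.175
  [0.5→2]: (240.7+352.9)/2 × 1.5 = 445.2
  [2→4]: (352.9+247.6)/2 × 2 = 600.5
  [4→6]: (247.6+159.4)/2 × 2 = 407.0
  [6→10]: (159.4+65.0)/2 × 4 = 448.8
  [10→10.5]: (65.0+58.1)/2 × 0.5 = 30.775
  [10.5→10.75]: (58.1+54.9)/2 × 0.25 = 14.125
  Sum = 2006.575 µg/L·hr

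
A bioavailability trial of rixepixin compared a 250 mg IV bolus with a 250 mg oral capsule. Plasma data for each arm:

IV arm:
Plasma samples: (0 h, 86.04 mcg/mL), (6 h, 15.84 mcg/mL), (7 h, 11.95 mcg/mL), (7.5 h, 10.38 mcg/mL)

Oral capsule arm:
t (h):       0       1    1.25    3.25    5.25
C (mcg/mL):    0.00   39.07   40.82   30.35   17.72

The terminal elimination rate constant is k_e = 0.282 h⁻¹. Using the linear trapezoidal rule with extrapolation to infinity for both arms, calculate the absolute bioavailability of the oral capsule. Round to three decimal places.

F = 0.585

Trapezoidal AUC_0→7.5 (IV):
  [0→6]: (86.04+15.84)/2 × 6 = 305.64
  [6→7]: (15.84+11.95)/2 × 1 = 13.895
  [7→7.5]: (11.95+10.38)/2 × 0.5 = 5.5825
  Sum = 325.1175 mcg/mL·h
IV tail: 10.38/0.282 = 36.809; AUC_iv,0→∞ = 325.1175 + 36.809 = 361.9265 mcg/mL·h
Trapezoidal AUC_0→5.25 (oral capsule):
  [0→1]: (0.00+39.07)/2 × 1 = 19.535
  [1→1.25]: (39.07+40.82)/2 × 0.25 = 9.98625
  [1.25→3.25]: (40.82+30.35)/2 × 2 = 71.17
  [3.25→5.25]: (30.35+17.72)/2 × 2 = 48.07
  Sum = 148.76125 mcg/mL·h
oral capsule tail: 17.72/0.282 = 62.837; AUC_ev,0→∞ = 148.76125 + 62.837 = 211.59825 mcg/mL·h
F = (AUC_ev/D_ev)/(AUC_iv/D_iv) = (211.59825/250)/(361.9265/250) = 0.846393/1.447706 = 0.5846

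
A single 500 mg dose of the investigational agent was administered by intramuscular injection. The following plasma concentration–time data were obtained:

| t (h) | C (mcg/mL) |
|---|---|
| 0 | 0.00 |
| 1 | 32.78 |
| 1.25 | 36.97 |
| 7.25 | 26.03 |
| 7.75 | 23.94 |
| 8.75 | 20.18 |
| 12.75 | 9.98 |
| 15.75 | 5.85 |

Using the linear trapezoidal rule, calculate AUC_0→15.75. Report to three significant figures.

Trapezoidal AUC_0→15.75:
  [0→1]: (0.00+32.78)/2 × 1 = 16.39
  [1→1.25]: (32.78+36.97)/2 × 0.25 = 8.71875
  [1.25→7.25]: (36.97+26.03)/2 × 6 = 189.0
  [7.25→7.75]: (26.03+23.94)/2 × 0.5 = 12.4925
  [7.75→8.75]: (23.94+20.18)/2 × 1 = 22.06
  [8.75→12.75]: (20.18+9.98)/2 × 4 = 60.32
  [12.75→15.75]: (9.98+5.85)/2 × 3 = 23.745
  Sum = 332.72625 mcg/mL·h

AUC = 333 mcg/mL·h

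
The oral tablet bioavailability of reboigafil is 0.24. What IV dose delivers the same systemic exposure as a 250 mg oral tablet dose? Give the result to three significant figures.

Systemic exposure from an extravascular dose = F × D_ev, so the equivalent IV dose is F × D_ev.
D_iv = F × D_ev = 0.24 × 250 = 60 mg

D_iv = 60.0 mg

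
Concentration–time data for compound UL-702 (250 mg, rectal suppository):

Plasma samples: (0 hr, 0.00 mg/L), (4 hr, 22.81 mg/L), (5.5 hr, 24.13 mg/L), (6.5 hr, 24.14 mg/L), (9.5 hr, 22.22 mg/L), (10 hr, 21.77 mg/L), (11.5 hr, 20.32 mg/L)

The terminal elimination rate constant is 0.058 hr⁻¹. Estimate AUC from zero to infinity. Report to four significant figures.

Trapezoidal AUC_0→11.5:
  [0→4]: (0.00+22.81)/2 × 4 = 45.62
  [4→5.5]: (22.81+24.13)/2 × 1.5 = 35.205
  [5.5→6.5]: (24.13+24.14)/2 × 1 = 24.135
  [6.5→9.5]: (24.14+22.22)/2 × 3 = 69.54
  [9.5→10]: (22.22+21.77)/2 × 0.5 = 10.9975
  [10→11.5]: (21.77+20.32)/2 × 1.5 = 31.5675
  Sum = 217.065 mg/L·hr
Extrapolated tail: C_last / k_e = 20.32 / 0.058 = 350.345
AUC_0→∞ = 217.065 + 350.345 = 567.41 mg/L·hr

AUC = 567.4 mg/L·hr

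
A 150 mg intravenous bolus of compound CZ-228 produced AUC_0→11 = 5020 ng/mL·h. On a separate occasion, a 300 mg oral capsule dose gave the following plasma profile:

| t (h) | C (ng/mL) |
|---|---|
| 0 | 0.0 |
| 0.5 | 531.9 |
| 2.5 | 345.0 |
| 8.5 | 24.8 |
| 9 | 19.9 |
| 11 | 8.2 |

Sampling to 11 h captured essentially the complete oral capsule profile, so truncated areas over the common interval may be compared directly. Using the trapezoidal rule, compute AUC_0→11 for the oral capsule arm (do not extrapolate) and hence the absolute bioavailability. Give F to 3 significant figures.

Trapezoidal AUC_0→11 (oral capsule):
  [0→0.5]: (0.0+531.9)/2 × 0.5 = 132.975
  [0.5→2.5]: (531.9+345.0)/2 × 2 = 876.9
  [2.5→8.5]: (345.0+24.8)/2 × 6 = 1109.4
  [8.5→9]: (24.8+19.9)/2 × 0.5 = 11.175
  [9→11]: (19.9+8.2)/2 × 2 = 28.1
  Sum = 2158.55 ng/mL·h
F = (AUC_ev/D_ev)/(AUC_iv/D_iv) = (2158.55/300)/(5020/150) = 7.19517/33.4667 = 0.2150

F = 0.215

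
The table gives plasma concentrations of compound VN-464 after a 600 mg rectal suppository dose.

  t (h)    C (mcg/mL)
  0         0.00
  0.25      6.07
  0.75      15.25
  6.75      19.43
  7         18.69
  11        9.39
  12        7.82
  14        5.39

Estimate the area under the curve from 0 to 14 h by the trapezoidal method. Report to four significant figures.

Trapezoidal AUC_0→14:
  [0→0.25]: (0.00+6.07)/2 × 0.25 = 0.75875
  [0.25→0.75]: (6.07+15.25)/2 × 0.5 = 5.33
  [0.75→6.75]: (15.25+19.43)/2 × 6 = 104.04
  [6.75→7]: (19.43+18.69)/2 × 0.25 = 4.765
  [7→11]: (18.69+9.39)/2 × 4 = 56.16
  [11→12]: (9.39+7.82)/2 × 1 = 8.605
  [12→14]: (7.82+5.39)/2 × 2 = 13.21
  Sum = 192.86875 mcg/mL·h

AUC = 192.9 mcg/mL·h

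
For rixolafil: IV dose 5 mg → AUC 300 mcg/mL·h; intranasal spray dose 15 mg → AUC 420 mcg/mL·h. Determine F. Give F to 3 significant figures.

F = 0.467

F = (AUC_ev / D_ev) / (AUC_iv / D_iv)
  = (420/15) / (300/5)
  = 28 / 60 = 0.4667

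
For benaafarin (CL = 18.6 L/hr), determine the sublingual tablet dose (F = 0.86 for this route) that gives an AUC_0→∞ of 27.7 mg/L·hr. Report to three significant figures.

Dose = 599 mg

Dose = CL × AUC_0→∞ / F
     = 18.6 × 27.7 / 0.86 = 599.093 mg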